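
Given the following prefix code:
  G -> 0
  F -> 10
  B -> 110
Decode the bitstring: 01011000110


Decoding step by step:
Bits 0 -> G
Bits 10 -> F
Bits 110 -> B
Bits 0 -> G
Bits 0 -> G
Bits 110 -> B


Decoded message: GFBGGB


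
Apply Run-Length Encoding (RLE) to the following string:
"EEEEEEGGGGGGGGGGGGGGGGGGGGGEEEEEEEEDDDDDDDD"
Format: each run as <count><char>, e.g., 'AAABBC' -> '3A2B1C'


Scanning runs left to right:
  i=0: run of 'E' x 6 -> '6E'
  i=6: run of 'G' x 21 -> '21G'
  i=27: run of 'E' x 8 -> '8E'
  i=35: run of 'D' x 8 -> '8D'

RLE = 6E21G8E8D


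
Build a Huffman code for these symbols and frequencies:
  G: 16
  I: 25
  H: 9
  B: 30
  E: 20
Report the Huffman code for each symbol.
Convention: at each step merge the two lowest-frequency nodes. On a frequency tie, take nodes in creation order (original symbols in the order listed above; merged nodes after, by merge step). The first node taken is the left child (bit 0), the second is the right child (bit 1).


Huffman tree construction:
Step 1: Merge H(9) + G(16) = 25
Step 2: Merge E(20) + I(25) = 45
Step 3: Merge (H+G)(25) + B(30) = 55
Step 4: Merge (E+I)(45) + ((H+G)+B)(55) = 100
Read each symbol's code off the tree from the root (left child = 0, right child = 1).

Codes:
  G: 101 (length 3)
  I: 01 (length 2)
  H: 100 (length 3)
  B: 11 (length 2)
  E: 00 (length 2)
Average code length: 225/100 = 2.2500 bits/symbol


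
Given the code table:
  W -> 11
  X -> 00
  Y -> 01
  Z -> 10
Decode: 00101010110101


Decoding:
00 -> X
10 -> Z
10 -> Z
10 -> Z
11 -> W
01 -> Y
01 -> Y


Result: XZZZWYY


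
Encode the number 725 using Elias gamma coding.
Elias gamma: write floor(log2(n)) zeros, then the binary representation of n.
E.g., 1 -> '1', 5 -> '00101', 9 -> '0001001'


num_bits = floor(log2(725)) + 1 = 10
leading_zeros = num_bits - 1 = 9
binary(725) = 1011010101

Elias gamma(725) = '000000000' + '1011010101' = 0000000001011010101 (19 bits)


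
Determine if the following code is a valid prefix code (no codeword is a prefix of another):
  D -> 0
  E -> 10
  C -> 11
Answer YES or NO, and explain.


Checking each pair (does one codeword prefix another?):
  D='0' vs E='10': no prefix
  D='0' vs C='11': no prefix
  E='10' vs D='0': no prefix
  E='10' vs C='11': no prefix
  C='11' vs D='0': no prefix
  C='11' vs E='10': no prefix
No violation found over all pairs.

YES -- this is a valid prefix code. No codeword is a prefix of any other codeword.


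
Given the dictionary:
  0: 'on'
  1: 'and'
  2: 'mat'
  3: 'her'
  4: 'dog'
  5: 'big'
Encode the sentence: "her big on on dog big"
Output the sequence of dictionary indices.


Look up each word in the dictionary:
  'her' -> 3
  'big' -> 5
  'on' -> 0
  'on' -> 0
  'dog' -> 4
  'big' -> 5

Encoded: [3, 5, 0, 0, 4, 5]


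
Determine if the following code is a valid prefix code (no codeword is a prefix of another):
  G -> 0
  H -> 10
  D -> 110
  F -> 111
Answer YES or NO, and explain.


Checking each pair (does one codeword prefix another?):
  G='0' vs H='10': no prefix
  G='0' vs D='110': no prefix
  G='0' vs F='111': no prefix
  H='10' vs G='0': no prefix
  H='10' vs D='110': no prefix
  H='10' vs F='111': no prefix
  D='110' vs G='0': no prefix
  D='110' vs H='10': no prefix
  D='110' vs F='111': no prefix
  F='111' vs G='0': no prefix
  F='111' vs H='10': no prefix
  F='111' vs D='110': no prefix
No violation found over all pairs.

YES -- this is a valid prefix code. No codeword is a prefix of any other codeword.


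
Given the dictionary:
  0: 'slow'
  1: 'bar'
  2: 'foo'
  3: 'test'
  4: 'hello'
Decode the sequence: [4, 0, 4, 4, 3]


Look up each index in the dictionary:
  4 -> 'hello'
  0 -> 'slow'
  4 -> 'hello'
  4 -> 'hello'
  3 -> 'test'

Decoded: "hello slow hello hello test"


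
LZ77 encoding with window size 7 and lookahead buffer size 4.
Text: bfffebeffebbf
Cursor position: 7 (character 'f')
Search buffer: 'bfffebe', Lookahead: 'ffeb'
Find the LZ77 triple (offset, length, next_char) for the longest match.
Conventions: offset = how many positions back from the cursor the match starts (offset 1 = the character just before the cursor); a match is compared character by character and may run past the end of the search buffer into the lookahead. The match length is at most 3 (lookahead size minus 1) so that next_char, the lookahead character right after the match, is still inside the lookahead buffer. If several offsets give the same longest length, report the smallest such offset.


Try each offset into the search buffer:
  offset=1 (pos 6, char 'e'): match length 0
  offset=2 (pos 5, char 'b'): match length 0
  offset=3 (pos 4, char 'e'): match length 0
  offset=4 (pos 3, char 'f'): match length 1
  offset=5 (pos 2, char 'f'): match length 3
  offset=6 (pos 1, char 'f'): match length 2
  offset=7 (pos 0, char 'b'): match length 0
Longest match has length 3 at offset 5.
next_char = character at position 7 + 3 = 10 -> 'b'

Best match: offset=5, length=3 (matching 'ffe' starting at position 2)
LZ77 triple: (5, 3, 'b')


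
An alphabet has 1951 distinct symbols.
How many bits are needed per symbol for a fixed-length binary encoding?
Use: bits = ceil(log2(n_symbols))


log2(1951) = 10.93
Bracket: 2^10 = 1024 < 1951 <= 2^11 = 2048
So ceil(log2(1951)) = 11

bits = ceil(log2(1951)) = ceil(10.93) = 11 bits


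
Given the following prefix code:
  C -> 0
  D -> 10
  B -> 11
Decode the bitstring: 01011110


Decoding step by step:
Bits 0 -> C
Bits 10 -> D
Bits 11 -> B
Bits 11 -> B
Bits 0 -> C


Decoded message: CDBBC


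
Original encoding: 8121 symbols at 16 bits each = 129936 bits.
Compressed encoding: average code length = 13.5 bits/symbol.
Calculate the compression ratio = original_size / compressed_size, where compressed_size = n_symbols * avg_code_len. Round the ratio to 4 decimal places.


original_size = n_symbols * orig_bits = 8121 * 16 = 129936 bits
compressed_size = n_symbols * avg_code_len = 8121 * 13.5 = 109633.5 bits
ratio = original_size / compressed_size = 129936 / 109633.5 = 1.1852

Compression ratio = 1.1852


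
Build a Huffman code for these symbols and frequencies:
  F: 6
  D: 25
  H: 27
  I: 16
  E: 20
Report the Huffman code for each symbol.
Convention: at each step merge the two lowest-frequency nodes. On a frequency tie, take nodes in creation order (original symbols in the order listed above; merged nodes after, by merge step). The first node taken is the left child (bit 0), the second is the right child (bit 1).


Huffman tree construction:
Step 1: Merge F(6) + I(16) = 22
Step 2: Merge E(20) + (F+I)(22) = 42
Step 3: Merge D(25) + H(27) = 52
Step 4: Merge (E+(F+I))(42) + (D+H)(52) = 94
Read each symbol's code off the tree from the root (left child = 0, right child = 1).

Codes:
  F: 010 (length 3)
  D: 10 (length 2)
  H: 11 (length 2)
  I: 011 (length 3)
  E: 00 (length 2)
Average code length: 210/94 = 2.2340 bits/symbol


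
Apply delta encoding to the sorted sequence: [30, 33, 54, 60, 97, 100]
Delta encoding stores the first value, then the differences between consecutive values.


First value: 30
Deltas:
  33 - 30 = 3
  54 - 33 = 21
  60 - 54 = 6
  97 - 60 = 37
  100 - 97 = 3


Delta encoded: [30, 3, 21, 6, 37, 3]


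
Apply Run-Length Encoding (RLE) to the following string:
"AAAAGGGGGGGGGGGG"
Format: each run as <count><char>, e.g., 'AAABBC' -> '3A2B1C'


Scanning runs left to right:
  i=0: run of 'A' x 4 -> '4A'
  i=4: run of 'G' x 12 -> '12G'

RLE = 4A12G


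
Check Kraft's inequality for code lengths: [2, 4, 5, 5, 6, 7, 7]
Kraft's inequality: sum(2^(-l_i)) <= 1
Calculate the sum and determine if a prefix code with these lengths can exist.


Sum = 2^(-2) + 2^(-4) + 2^(-5) + 2^(-5) + 2^(-6) + 2^(-7) + 2^(-7)
    = 0.25 + 0.0625 + 0.03125 + 0.03125 + 0.015625 + 0.0078125 + 0.0078125
    = 52/128 = 0.40625
Since 0.40625 <= 1, Kraft's inequality IS satisfied.
A prefix code with these lengths CAN exist.

Kraft sum = 0.40625. Satisfied.


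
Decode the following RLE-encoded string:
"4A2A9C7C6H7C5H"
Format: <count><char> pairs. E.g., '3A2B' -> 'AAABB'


Expanding each <count><char> pair:
  4A -> 'AAAA'
  2A -> 'AA'
  9C -> 'CCCCCCCCC'
  7C -> 'CCCCCCC'
  6H -> 'HHHHHH'
  7C -> 'CCCCCCC'
  5H -> 'HHHHH'

Decoded = AAAAAACCCCCCCCCCCCCCCCHHHHHHCCCCCCCHHHHH


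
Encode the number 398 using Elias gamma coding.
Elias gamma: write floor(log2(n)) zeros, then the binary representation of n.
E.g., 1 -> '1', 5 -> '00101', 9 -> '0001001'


num_bits = floor(log2(398)) + 1 = 9
leading_zeros = num_bits - 1 = 8
binary(398) = 110001110

Elias gamma(398) = '00000000' + '110001110' = 00000000110001110 (17 bits)


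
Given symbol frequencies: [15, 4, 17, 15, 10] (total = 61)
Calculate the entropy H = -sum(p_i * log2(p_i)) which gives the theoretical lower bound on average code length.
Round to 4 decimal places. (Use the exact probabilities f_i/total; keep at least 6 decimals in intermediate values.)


Per-symbol terms -p_i * log2(p_i) with p_i = f_i/61:
  p = 15/61 = 0.245902: log2(p) = -2.023847, -p*log2(p) = 0.497667
  p = 4/61 = 0.065574: log2(p) = -3.930737, -p*log2(p) = 0.257753
  p = 17/61 = 0.278689: log2(p) = -1.843274, -p*log2(p) = 0.513699
  p = 15/61 = 0.245902: log2(p) = -2.023847, -p*log2(p) = 0.497667
  p = 10/61 = 0.163934: log2(p) = -2.608809, -p*log2(p) = 0.427674
H = 0.497667 + 0.257753 + 0.513699 + 0.497667 + 0.427674 = 2.194460

H = 2.1945 bits/symbol


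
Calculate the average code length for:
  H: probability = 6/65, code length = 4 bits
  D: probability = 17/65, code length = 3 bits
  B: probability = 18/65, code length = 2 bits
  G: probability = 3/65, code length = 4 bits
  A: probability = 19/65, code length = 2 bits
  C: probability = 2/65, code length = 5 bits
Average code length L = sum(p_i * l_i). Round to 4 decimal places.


Weighted contributions p_i * l_i:
  H: (6/65) * 4 = 24/65
  D: (17/65) * 3 = 51/65
  B: (18/65) * 2 = 36/65
  G: (3/65) * 4 = 12/65
  A: (19/65) * 2 = 38/65
  C: (2/65) * 5 = 10/65
Sum = (24 + 51 + 36 + 12 + 38 + 10)/65 = 171/65

L = 171/65 = 2.6308 bits/symbol


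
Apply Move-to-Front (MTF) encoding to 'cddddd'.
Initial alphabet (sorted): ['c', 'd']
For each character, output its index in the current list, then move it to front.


MTF encoding:
'c': index 0 in ['c', 'd'] -> ['c', 'd']
'd': index 1 in ['c', 'd'] -> ['d', 'c']
'd': index 0 in ['d', 'c'] -> ['d', 'c']
'd': index 0 in ['d', 'c'] -> ['d', 'c']
'd': index 0 in ['d', 'c'] -> ['d', 'c']
'd': index 0 in ['d', 'c'] -> ['d', 'c']


Output: [0, 1, 0, 0, 0, 0]


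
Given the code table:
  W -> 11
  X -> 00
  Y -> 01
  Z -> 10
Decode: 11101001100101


Decoding:
11 -> W
10 -> Z
10 -> Z
01 -> Y
10 -> Z
01 -> Y
01 -> Y


Result: WZZYZYY


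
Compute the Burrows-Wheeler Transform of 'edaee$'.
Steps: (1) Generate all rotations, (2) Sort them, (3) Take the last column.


Rotations (sorted):
  0: $edaee -> last char: e
  1: aee$ed -> last char: d
  2: daee$e -> last char: e
  3: e$edae -> last char: e
  4: edaee$ -> last char: $
  5: ee$eda -> last char: a


BWT = edee$a


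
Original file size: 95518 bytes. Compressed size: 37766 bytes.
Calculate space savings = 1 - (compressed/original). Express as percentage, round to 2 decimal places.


ratio = compressed/original = 37766/95518 = 0.395381
savings = 1 - ratio = 1 - 0.395381 = 0.604619
as a percentage: 0.604619 * 100 = 60.46%

Space savings = 1 - 37766/95518 = 60.46%


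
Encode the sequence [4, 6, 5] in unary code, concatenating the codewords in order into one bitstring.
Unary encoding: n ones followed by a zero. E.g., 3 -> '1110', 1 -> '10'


Encode each number as n ones followed by a terminating 0:
  4 -> 11110 (5 bits)
  6 -> 1111110 (7 bits)
  5 -> 111110 (6 bits)
Total length = 5 + 7 + 6 = 18 bits.

Unary([4, 6, 5]) = 111101111110111110 (18 bits)


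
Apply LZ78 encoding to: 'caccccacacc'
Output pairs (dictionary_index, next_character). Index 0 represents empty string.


LZ78 encoding steps:
Dictionary: {0: ''}
Step 1: w='' (idx 0), next='c' -> output (0, 'c'), add 'c' as idx 1
Step 2: w='' (idx 0), next='a' -> output (0, 'a'), add 'a' as idx 2
Step 3: w='c' (idx 1), next='c' -> output (1, 'c'), add 'cc' as idx 3
Step 4: w='cc' (idx 3), next='a' -> output (3, 'a'), add 'cca' as idx 4
Step 5: w='c' (idx 1), next='a' -> output (1, 'a'), add 'ca' as idx 5
Step 6: w='cc' (idx 3), end of input -> output (3, '')


Encoded: [(0, 'c'), (0, 'a'), (1, 'c'), (3, 'a'), (1, 'a'), (3, '')]


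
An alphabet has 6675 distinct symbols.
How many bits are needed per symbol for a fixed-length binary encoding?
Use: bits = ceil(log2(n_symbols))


log2(6675) = 12.7046
Bracket: 2^12 = 4096 < 6675 <= 2^13 = 8192
So ceil(log2(6675)) = 13

bits = ceil(log2(6675)) = ceil(12.7046) = 13 bits


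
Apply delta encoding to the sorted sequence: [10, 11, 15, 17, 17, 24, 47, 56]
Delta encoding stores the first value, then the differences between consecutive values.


First value: 10
Deltas:
  11 - 10 = 1
  15 - 11 = 4
  17 - 15 = 2
  17 - 17 = 0
  24 - 17 = 7
  47 - 24 = 23
  56 - 47 = 9


Delta encoded: [10, 1, 4, 2, 0, 7, 23, 9]


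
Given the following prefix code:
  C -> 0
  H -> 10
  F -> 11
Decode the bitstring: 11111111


Decoding step by step:
Bits 11 -> F
Bits 11 -> F
Bits 11 -> F
Bits 11 -> F


Decoded message: FFFF


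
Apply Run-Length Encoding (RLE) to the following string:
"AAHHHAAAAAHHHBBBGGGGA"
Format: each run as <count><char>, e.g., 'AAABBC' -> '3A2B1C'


Scanning runs left to right:
  i=0: run of 'A' x 2 -> '2A'
  i=2: run of 'H' x 3 -> '3H'
  i=5: run of 'A' x 5 -> '5A'
  i=10: run of 'H' x 3 -> '3H'
  i=13: run of 'B' x 3 -> '3B'
  i=16: run of 'G' x 4 -> '4G'
  i=20: run of 'A' x 1 -> '1A'

RLE = 2A3H5A3H3B4G1A


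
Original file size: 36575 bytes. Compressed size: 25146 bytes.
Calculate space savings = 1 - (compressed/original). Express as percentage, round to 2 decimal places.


ratio = compressed/original = 25146/36575 = 0.687519
savings = 1 - ratio = 1 - 0.687519 = 0.312481
as a percentage: 0.312481 * 100 = 31.25%

Space savings = 1 - 25146/36575 = 31.25%


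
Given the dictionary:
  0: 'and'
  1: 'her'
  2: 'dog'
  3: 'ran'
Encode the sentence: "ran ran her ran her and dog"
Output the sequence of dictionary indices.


Look up each word in the dictionary:
  'ran' -> 3
  'ran' -> 3
  'her' -> 1
  'ran' -> 3
  'her' -> 1
  'and' -> 0
  'dog' -> 2

Encoded: [3, 3, 1, 3, 1, 0, 2]


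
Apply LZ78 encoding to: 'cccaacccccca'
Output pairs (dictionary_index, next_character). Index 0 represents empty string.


LZ78 encoding steps:
Dictionary: {0: ''}
Step 1: w='' (idx 0), next='c' -> output (0, 'c'), add 'c' as idx 1
Step 2: w='c' (idx 1), next='c' -> output (1, 'c'), add 'cc' as idx 2
Step 3: w='' (idx 0), next='a' -> output (0, 'a'), add 'a' as idx 3
Step 4: w='a' (idx 3), next='c' -> output (3, 'c'), add 'ac' as idx 4
Step 5: w='cc' (idx 2), next='c' -> output (2, 'c'), add 'ccc' as idx 5
Step 6: w='cc' (idx 2), next='a' -> output (2, 'a'), add 'cca' as idx 6


Encoded: [(0, 'c'), (1, 'c'), (0, 'a'), (3, 'c'), (2, 'c'), (2, 'a')]


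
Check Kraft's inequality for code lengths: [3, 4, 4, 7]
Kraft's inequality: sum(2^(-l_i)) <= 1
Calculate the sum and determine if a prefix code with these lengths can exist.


Sum = 2^(-3) + 2^(-4) + 2^(-4) + 2^(-7)
    = 0.125 + 0.0625 + 0.0625 + 0.0078125
    = 33/128 = 0.2578125
Since 0.2578125 <= 1, Kraft's inequality IS satisfied.
A prefix code with these lengths CAN exist.

Kraft sum = 0.2578125. Satisfied.


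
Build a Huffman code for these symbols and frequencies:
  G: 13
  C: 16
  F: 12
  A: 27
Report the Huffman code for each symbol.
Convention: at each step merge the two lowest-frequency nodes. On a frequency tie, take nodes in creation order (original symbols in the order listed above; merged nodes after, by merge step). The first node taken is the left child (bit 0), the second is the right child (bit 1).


Huffman tree construction:
Step 1: Merge F(12) + G(13) = 25
Step 2: Merge C(16) + (F+G)(25) = 41
Step 3: Merge A(27) + (C+(F+G))(41) = 68
Read each symbol's code off the tree from the root (left child = 0, right child = 1).

Codes:
  G: 111 (length 3)
  C: 10 (length 2)
  F: 110 (length 3)
  A: 0 (length 1)
Average code length: 134/68 = 1.9706 bits/symbol


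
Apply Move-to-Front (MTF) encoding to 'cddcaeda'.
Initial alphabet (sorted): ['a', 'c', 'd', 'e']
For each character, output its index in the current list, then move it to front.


MTF encoding:
'c': index 1 in ['a', 'c', 'd', 'e'] -> ['c', 'a', 'd', 'e']
'd': index 2 in ['c', 'a', 'd', 'e'] -> ['d', 'c', 'a', 'e']
'd': index 0 in ['d', 'c', 'a', 'e'] -> ['d', 'c', 'a', 'e']
'c': index 1 in ['d', 'c', 'a', 'e'] -> ['c', 'd', 'a', 'e']
'a': index 2 in ['c', 'd', 'a', 'e'] -> ['a', 'c', 'd', 'e']
'e': index 3 in ['a', 'c', 'd', 'e'] -> ['e', 'a', 'c', 'd']
'd': index 3 in ['e', 'a', 'c', 'd'] -> ['d', 'e', 'a', 'c']
'a': index 2 in ['d', 'e', 'a', 'c'] -> ['a', 'd', 'e', 'c']


Output: [1, 2, 0, 1, 2, 3, 3, 2]


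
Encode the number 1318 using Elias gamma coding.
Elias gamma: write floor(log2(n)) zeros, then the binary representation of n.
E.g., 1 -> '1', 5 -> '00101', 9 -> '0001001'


num_bits = floor(log2(1318)) + 1 = 11
leading_zeros = num_bits - 1 = 10
binary(1318) = 10100100110

Elias gamma(1318) = '0000000000' + '10100100110' = 000000000010100100110 (21 bits)


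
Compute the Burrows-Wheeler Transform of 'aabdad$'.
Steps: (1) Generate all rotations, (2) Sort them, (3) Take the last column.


Rotations (sorted):
  0: $aabdad -> last char: d
  1: aabdad$ -> last char: $
  2: abdad$a -> last char: a
  3: ad$aabd -> last char: d
  4: bdad$aa -> last char: a
  5: d$aabda -> last char: a
  6: dad$aab -> last char: b


BWT = d$adaab


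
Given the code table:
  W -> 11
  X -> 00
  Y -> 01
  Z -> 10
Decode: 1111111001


Decoding:
11 -> W
11 -> W
11 -> W
10 -> Z
01 -> Y


Result: WWWZY


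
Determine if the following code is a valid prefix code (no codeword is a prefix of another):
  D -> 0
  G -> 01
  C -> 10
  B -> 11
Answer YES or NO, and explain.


Checking each pair (does one codeword prefix another?):
  D='0' vs G='01': prefix -- VIOLATION

NO -- this is NOT a valid prefix code. D (0) is a prefix of G (01).


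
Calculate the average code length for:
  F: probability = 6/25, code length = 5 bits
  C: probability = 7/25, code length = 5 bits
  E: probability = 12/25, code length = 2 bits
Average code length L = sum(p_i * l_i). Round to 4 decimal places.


Weighted contributions p_i * l_i:
  F: (6/25) * 5 = 30/25
  C: (7/25) * 5 = 35/25
  E: (12/25) * 2 = 24/25
Sum = (30 + 35 + 24)/25 = 89/25

L = 89/25 = 3.5600 bits/symbol


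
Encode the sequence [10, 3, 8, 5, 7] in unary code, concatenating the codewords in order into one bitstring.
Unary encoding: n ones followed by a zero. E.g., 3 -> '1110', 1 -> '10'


Encode each number as n ones followed by a terminating 0:
  10 -> 11111111110 (11 bits)
  3 -> 1110 (4 bits)
  8 -> 111111110 (9 bits)
  5 -> 111110 (6 bits)
  7 -> 11111110 (8 bits)
Total length = 11 + 4 + 9 + 6 + 8 = 38 bits.

Unary([10, 3, 8, 5, 7]) = 11111111110111011111111011111011111110 (38 bits)


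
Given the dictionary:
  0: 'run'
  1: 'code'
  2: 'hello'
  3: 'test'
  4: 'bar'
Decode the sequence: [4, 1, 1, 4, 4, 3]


Look up each index in the dictionary:
  4 -> 'bar'
  1 -> 'code'
  1 -> 'code'
  4 -> 'bar'
  4 -> 'bar'
  3 -> 'test'

Decoded: "bar code code bar bar test"


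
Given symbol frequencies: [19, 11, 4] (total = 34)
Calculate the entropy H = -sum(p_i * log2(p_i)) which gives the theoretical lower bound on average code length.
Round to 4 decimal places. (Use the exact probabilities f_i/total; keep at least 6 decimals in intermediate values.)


Per-symbol terms -p_i * log2(p_i) with p_i = f_i/34:
  p = 19/34 = 0.558824: log2(p) = -0.839535, -p*log2(p) = 0.469152
  p = 11/34 = 0.323529: log2(p) = -1.628031, -p*log2(p) = 0.526716
  p = 4/34 = 0.117647: log2(p) = -3.087463, -p*log2(p) = 0.363231
H = 0.469152 + 0.526716 + 0.363231 = 1.359099

H = 1.3591 bits/symbol


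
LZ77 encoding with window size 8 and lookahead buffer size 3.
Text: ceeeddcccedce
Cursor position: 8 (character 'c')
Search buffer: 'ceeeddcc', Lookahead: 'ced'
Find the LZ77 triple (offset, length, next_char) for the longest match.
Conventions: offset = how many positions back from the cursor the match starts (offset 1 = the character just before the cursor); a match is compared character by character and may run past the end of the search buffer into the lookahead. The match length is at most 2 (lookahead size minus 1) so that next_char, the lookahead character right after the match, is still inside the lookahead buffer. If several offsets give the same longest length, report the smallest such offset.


Try each offset into the search buffer:
  offset=1 (pos 7, char 'c'): match length 1
  offset=2 (pos 6, char 'c'): match length 1
  offset=3 (pos 5, char 'd'): match length 0
  offset=4 (pos 4, char 'd'): match length 0
  offset=5 (pos 3, char 'e'): match length 0
  offset=6 (pos 2, char 'e'): match length 0
  offset=7 (pos 1, char 'e'): match length 0
  offset=8 (pos 0, char 'c'): match length 2
Longest match has length 2 at offset 8.
next_char = character at position 8 + 2 = 10 -> 'd'

Best match: offset=8, length=2 (matching 'ce' starting at position 0)
LZ77 triple: (8, 2, 'd')


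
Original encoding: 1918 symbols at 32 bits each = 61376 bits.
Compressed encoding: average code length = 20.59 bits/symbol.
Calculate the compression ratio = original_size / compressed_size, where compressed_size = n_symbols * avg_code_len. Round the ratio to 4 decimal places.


original_size = n_symbols * orig_bits = 1918 * 32 = 61376 bits
compressed_size = n_symbols * avg_code_len = 1918 * 20.59 = 39491.62 bits
ratio = original_size / compressed_size = 61376 / 39491.62 = 1.5542

Compression ratio = 1.5542


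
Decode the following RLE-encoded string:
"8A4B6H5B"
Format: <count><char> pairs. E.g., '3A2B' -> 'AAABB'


Expanding each <count><char> pair:
  8A -> 'AAAAAAAA'
  4B -> 'BBBB'
  6H -> 'HHHHHH'
  5B -> 'BBBBB'

Decoded = AAAAAAAABBBBHHHHHHBBBBB


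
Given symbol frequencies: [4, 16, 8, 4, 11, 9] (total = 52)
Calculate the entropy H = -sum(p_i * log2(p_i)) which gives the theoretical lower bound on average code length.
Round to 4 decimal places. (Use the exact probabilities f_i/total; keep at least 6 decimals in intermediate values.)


Per-symbol terms -p_i * log2(p_i) with p_i = f_i/52:
  p = 4/52 = 0.076923: log2(p) = -3.700440, -p*log2(p) = 0.284649
  p = 16/52 = 0.307692: log2(p) = -1.700440, -p*log2(p) = 0.523212
  p = 8/52 = 0.153846: log2(p) = -2.700440, -p*log2(p) = 0.415452
  p = 4/52 = 0.076923: log2(p) = -3.700440, -p*log2(p) = 0.284649
  p = 11/52 = 0.211538: log2(p) = -2.241008, -p*log2(p) = 0.474059
  p = 9/52 = 0.173077: log2(p) = -2.530515, -p*log2(p) = 0.437974
H = 0.284649 + 0.523212 + 0.415452 + 0.284649 + 0.474059 + 0.437974 = 2.419995

H = 2.42 bits/symbol


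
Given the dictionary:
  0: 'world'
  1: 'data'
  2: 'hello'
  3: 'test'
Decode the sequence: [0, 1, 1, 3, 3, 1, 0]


Look up each index in the dictionary:
  0 -> 'world'
  1 -> 'data'
  1 -> 'data'
  3 -> 'test'
  3 -> 'test'
  1 -> 'data'
  0 -> 'world'

Decoded: "world data data test test data world"


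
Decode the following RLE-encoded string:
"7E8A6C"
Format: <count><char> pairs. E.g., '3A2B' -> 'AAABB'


Expanding each <count><char> pair:
  7E -> 'EEEEEEE'
  8A -> 'AAAAAAAA'
  6C -> 'CCCCCC'

Decoded = EEEEEEEAAAAAAAACCCCCC


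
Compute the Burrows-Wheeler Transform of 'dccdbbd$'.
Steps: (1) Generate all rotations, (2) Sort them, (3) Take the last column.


Rotations (sorted):
  0: $dccdbbd -> last char: d
  1: bbd$dccd -> last char: d
  2: bd$dccdb -> last char: b
  3: ccdbbd$d -> last char: d
  4: cdbbd$dc -> last char: c
  5: d$dccdbb -> last char: b
  6: dbbd$dcc -> last char: c
  7: dccdbbd$ -> last char: $


BWT = ddbdcbc$


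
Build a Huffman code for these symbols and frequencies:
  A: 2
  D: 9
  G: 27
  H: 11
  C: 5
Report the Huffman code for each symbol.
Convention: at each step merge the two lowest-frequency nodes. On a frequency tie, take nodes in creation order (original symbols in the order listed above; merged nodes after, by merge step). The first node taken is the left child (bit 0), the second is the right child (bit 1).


Huffman tree construction:
Step 1: Merge A(2) + C(5) = 7
Step 2: Merge (A+C)(7) + D(9) = 16
Step 3: Merge H(11) + ((A+C)+D)(16) = 27
Step 4: Merge G(27) + (H+((A+C)+D))(27) = 54
Read each symbol's code off the tree from the root (left child = 0, right child = 1).

Codes:
  A: 1100 (length 4)
  D: 111 (length 3)
  G: 0 (length 1)
  H: 10 (length 2)
  C: 1101 (length 4)
Average code length: 104/54 = 1.9259 bits/symbol


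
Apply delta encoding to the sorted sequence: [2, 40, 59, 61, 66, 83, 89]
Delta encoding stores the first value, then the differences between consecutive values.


First value: 2
Deltas:
  40 - 2 = 38
  59 - 40 = 19
  61 - 59 = 2
  66 - 61 = 5
  83 - 66 = 17
  89 - 83 = 6


Delta encoded: [2, 38, 19, 2, 5, 17, 6]


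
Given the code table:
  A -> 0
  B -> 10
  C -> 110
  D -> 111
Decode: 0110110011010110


Decoding:
0 -> A
110 -> C
110 -> C
0 -> A
110 -> C
10 -> B
110 -> C


Result: ACCACBC


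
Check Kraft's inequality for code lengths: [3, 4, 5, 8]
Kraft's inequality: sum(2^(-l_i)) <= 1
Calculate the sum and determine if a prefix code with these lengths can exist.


Sum = 2^(-3) + 2^(-4) + 2^(-5) + 2^(-8)
    = 0.125 + 0.0625 + 0.03125 + 0.00390625
    = 57/256 = 0.22265625
Since 0.22265625 <= 1, Kraft's inequality IS satisfied.
A prefix code with these lengths CAN exist.

Kraft sum = 0.22265625. Satisfied.


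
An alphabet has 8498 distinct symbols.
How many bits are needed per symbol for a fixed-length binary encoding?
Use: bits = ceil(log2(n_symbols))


log2(8498) = 13.0529
Bracket: 2^13 = 8192 < 8498 <= 2^14 = 16384
So ceil(log2(8498)) = 14

bits = ceil(log2(8498)) = ceil(13.0529) = 14 bits


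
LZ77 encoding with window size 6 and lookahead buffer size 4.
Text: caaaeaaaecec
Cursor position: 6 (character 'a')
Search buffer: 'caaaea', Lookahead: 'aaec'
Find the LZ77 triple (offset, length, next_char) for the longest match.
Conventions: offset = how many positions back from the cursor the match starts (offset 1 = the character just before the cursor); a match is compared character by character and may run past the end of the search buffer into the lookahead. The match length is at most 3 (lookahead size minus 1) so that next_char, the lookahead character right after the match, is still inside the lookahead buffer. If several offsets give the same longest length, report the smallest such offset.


Try each offset into the search buffer:
  offset=1 (pos 5, char 'a'): match length 2
  offset=2 (pos 4, char 'e'): match length 0
  offset=3 (pos 3, char 'a'): match length 1
  offset=4 (pos 2, char 'a'): match length 3
  offset=5 (pos 1, char 'a'): match length 2
  offset=6 (pos 0, char 'c'): match length 0
Longest match has length 3 at offset 4.
next_char = character at position 6 + 3 = 9 -> 'c'

Best match: offset=4, length=3 (matching 'aae' starting at position 2)
LZ77 triple: (4, 3, 'c')


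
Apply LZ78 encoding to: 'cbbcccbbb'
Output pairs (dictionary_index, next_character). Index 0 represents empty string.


LZ78 encoding steps:
Dictionary: {0: ''}
Step 1: w='' (idx 0), next='c' -> output (0, 'c'), add 'c' as idx 1
Step 2: w='' (idx 0), next='b' -> output (0, 'b'), add 'b' as idx 2
Step 3: w='b' (idx 2), next='c' -> output (2, 'c'), add 'bc' as idx 3
Step 4: w='c' (idx 1), next='c' -> output (1, 'c'), add 'cc' as idx 4
Step 5: w='b' (idx 2), next='b' -> output (2, 'b'), add 'bb' as idx 5
Step 6: w='b' (idx 2), end of input -> output (2, '')


Encoded: [(0, 'c'), (0, 'b'), (2, 'c'), (1, 'c'), (2, 'b'), (2, '')]


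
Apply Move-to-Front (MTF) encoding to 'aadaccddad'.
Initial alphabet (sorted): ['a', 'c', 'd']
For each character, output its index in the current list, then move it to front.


MTF encoding:
'a': index 0 in ['a', 'c', 'd'] -> ['a', 'c', 'd']
'a': index 0 in ['a', 'c', 'd'] -> ['a', 'c', 'd']
'd': index 2 in ['a', 'c', 'd'] -> ['d', 'a', 'c']
'a': index 1 in ['d', 'a', 'c'] -> ['a', 'd', 'c']
'c': index 2 in ['a', 'd', 'c'] -> ['c', 'a', 'd']
'c': index 0 in ['c', 'a', 'd'] -> ['c', 'a', 'd']
'd': index 2 in ['c', 'a', 'd'] -> ['d', 'c', 'a']
'd': index 0 in ['d', 'c', 'a'] -> ['d', 'c', 'a']
'a': index 2 in ['d', 'c', 'a'] -> ['a', 'd', 'c']
'd': index 1 in ['a', 'd', 'c'] -> ['d', 'a', 'c']


Output: [0, 0, 2, 1, 2, 0, 2, 0, 2, 1]


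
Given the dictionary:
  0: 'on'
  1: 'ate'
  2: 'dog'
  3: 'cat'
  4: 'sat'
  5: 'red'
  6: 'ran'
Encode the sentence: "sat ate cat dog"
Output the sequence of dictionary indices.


Look up each word in the dictionary:
  'sat' -> 4
  'ate' -> 1
  'cat' -> 3
  'dog' -> 2

Encoded: [4, 1, 3, 2]


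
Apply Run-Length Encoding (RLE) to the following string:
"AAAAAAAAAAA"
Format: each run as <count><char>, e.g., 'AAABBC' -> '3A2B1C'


Scanning runs left to right:
  i=0: run of 'A' x 11 -> '11A'

RLE = 11A


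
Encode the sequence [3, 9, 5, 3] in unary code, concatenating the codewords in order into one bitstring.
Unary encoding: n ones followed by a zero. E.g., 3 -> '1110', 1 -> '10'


Encode each number as n ones followed by a terminating 0:
  3 -> 1110 (4 bits)
  9 -> 1111111110 (10 bits)
  5 -> 111110 (6 bits)
  3 -> 1110 (4 bits)
Total length = 4 + 10 + 6 + 4 = 24 bits.

Unary([3, 9, 5, 3]) = 111011111111101111101110 (24 bits)


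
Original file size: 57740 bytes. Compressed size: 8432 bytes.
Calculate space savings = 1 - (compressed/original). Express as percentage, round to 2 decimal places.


ratio = compressed/original = 8432/57740 = 0.146034
savings = 1 - ratio = 1 - 0.146034 = 0.853966
as a percentage: 0.853966 * 100 = 85.4%

Space savings = 1 - 8432/57740 = 85.4%


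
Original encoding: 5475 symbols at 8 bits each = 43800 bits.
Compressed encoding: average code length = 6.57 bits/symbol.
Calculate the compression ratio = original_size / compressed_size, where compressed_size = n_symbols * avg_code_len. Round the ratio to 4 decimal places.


original_size = n_symbols * orig_bits = 5475 * 8 = 43800 bits
compressed_size = n_symbols * avg_code_len = 5475 * 6.57 = 35970.75 bits
ratio = original_size / compressed_size = 43800 / 35970.75 = 1.2177

Compression ratio = 1.2177


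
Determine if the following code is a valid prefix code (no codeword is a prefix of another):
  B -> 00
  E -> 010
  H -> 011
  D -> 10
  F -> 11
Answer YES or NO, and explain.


Checking each pair (does one codeword prefix another?):
  B='00' vs E='010': no prefix
  B='00' vs H='011': no prefix
  B='00' vs D='10': no prefix
  B='00' vs F='11': no prefix
  E='010' vs B='00': no prefix
  E='010' vs H='011': no prefix
  E='010' vs D='10': no prefix
  E='010' vs F='11': no prefix
  H='011' vs B='00': no prefix
  H='011' vs E='010': no prefix
  H='011' vs D='10': no prefix
  H='011' vs F='11': no prefix
  D='10' vs B='00': no prefix
  D='10' vs E='010': no prefix
  D='10' vs H='011': no prefix
  D='10' vs F='11': no prefix
  F='11' vs B='00': no prefix
  F='11' vs E='010': no prefix
  F='11' vs H='011': no prefix
  F='11' vs D='10': no prefix
No violation found over all pairs.

YES -- this is a valid prefix code. No codeword is a prefix of any other codeword.


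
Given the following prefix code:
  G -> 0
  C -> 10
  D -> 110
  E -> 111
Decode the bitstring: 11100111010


Decoding step by step:
Bits 111 -> E
Bits 0 -> G
Bits 0 -> G
Bits 111 -> E
Bits 0 -> G
Bits 10 -> C


Decoded message: EGGEGC


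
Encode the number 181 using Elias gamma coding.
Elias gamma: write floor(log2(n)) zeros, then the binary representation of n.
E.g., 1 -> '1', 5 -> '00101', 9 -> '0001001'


num_bits = floor(log2(181)) + 1 = 8
leading_zeros = num_bits - 1 = 7
binary(181) = 10110101

Elias gamma(181) = '0000000' + '10110101' = 000000010110101 (15 bits)


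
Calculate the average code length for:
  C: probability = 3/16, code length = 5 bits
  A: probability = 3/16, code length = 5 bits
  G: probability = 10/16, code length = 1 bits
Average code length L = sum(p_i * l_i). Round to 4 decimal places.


Weighted contributions p_i * l_i:
  C: (3/16) * 5 = 15/16
  A: (3/16) * 5 = 15/16
  G: (10/16) * 1 = 10/16
Sum = (15 + 15 + 10)/16 = 40/16

L = 40/16 = 2.5000 bits/symbol


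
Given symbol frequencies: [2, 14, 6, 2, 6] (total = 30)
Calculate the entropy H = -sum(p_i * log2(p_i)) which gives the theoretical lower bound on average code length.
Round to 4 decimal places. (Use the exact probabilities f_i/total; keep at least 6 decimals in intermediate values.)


Per-symbol terms -p_i * log2(p_i) with p_i = f_i/30:
  p = 2/30 = 0.066667: log2(p) = -3.906891, -p*log2(p) = 0.260459
  p = 14/30 = 0.466667: log2(p) = -1.099536, -p*log2(p) = 0.513117
  p = 6/30 = 0.200000: log2(p) = -2.321928, -p*log2(p) = 0.464386
  p = 2/30 = 0.066667: log2(p) = -3.906891, -p*log2(p) = 0.260459
  p = 6/30 = 0.200000: log2(p) = -2.321928, -p*log2(p) = 0.464386
H = 0.260459 + 0.513117 + 0.464386 + 0.260459 + 0.464386 = 1.962807

H = 1.9628 bits/symbol


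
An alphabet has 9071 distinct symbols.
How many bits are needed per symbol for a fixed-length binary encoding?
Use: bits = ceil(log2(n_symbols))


log2(9071) = 13.147
Bracket: 2^13 = 8192 < 9071 <= 2^14 = 16384
So ceil(log2(9071)) = 14

bits = ceil(log2(9071)) = ceil(13.147) = 14 bits


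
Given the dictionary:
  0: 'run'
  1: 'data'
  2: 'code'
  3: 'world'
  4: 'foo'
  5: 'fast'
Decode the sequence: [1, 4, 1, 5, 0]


Look up each index in the dictionary:
  1 -> 'data'
  4 -> 'foo'
  1 -> 'data'
  5 -> 'fast'
  0 -> 'run'

Decoded: "data foo data fast run"


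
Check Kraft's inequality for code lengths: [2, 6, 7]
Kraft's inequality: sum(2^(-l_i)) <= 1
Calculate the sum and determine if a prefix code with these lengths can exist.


Sum = 2^(-2) + 2^(-6) + 2^(-7)
    = 0.25 + 0.015625 + 0.0078125
    = 35/128 = 0.2734375
Since 0.2734375 <= 1, Kraft's inequality IS satisfied.
A prefix code with these lengths CAN exist.

Kraft sum = 0.2734375. Satisfied.


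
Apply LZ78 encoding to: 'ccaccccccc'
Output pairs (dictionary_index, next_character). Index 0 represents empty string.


LZ78 encoding steps:
Dictionary: {0: ''}
Step 1: w='' (idx 0), next='c' -> output (0, 'c'), add 'c' as idx 1
Step 2: w='c' (idx 1), next='a' -> output (1, 'a'), add 'ca' as idx 2
Step 3: w='c' (idx 1), next='c' -> output (1, 'c'), add 'cc' as idx 3
Step 4: w='cc' (idx 3), next='c' -> output (3, 'c'), add 'ccc' as idx 4
Step 5: w='cc' (idx 3), end of input -> output (3, '')


Encoded: [(0, 'c'), (1, 'a'), (1, 'c'), (3, 'c'), (3, '')]


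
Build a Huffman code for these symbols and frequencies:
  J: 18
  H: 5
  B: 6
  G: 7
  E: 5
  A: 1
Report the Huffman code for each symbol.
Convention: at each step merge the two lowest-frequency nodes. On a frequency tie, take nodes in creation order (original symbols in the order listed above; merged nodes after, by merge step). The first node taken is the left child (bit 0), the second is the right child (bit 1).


Huffman tree construction:
Step 1: Merge A(1) + H(5) = 6
Step 2: Merge E(5) + B(6) = 11
Step 3: Merge (A+H)(6) + G(7) = 13
Step 4: Merge (E+B)(11) + ((A+H)+G)(13) = 24
Step 5: Merge J(18) + ((E+B)+((A+H)+G))(24) = 42
Read each symbol's code off the tree from the root (left child = 0, right child = 1).

Codes:
  J: 0 (length 1)
  H: 1101 (length 4)
  B: 101 (length 3)
  G: 111 (length 3)
  E: 100 (length 3)
  A: 1100 (length 4)
Average code length: 96/42 = 2.2857 bits/symbol


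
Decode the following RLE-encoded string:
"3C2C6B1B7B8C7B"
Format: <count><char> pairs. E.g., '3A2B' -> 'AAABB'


Expanding each <count><char> pair:
  3C -> 'CCC'
  2C -> 'CC'
  6B -> 'BBBBBB'
  1B -> 'B'
  7B -> 'BBBBBBB'
  8C -> 'CCCCCCCC'
  7B -> 'BBBBBBB'

Decoded = CCCCCBBBBBBBBBBBBBBCCCCCCCCBBBBBBB


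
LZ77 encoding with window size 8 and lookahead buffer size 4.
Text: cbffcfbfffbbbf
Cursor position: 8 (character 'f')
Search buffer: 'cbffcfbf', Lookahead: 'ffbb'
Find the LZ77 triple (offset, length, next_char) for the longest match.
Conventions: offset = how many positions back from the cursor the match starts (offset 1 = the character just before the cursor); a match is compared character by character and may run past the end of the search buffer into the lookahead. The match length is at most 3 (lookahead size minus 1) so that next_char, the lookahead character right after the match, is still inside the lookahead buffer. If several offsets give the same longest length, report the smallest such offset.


Try each offset into the search buffer:
  offset=1 (pos 7, char 'f'): match length 2
  offset=2 (pos 6, char 'b'): match length 0
  offset=3 (pos 5, char 'f'): match length 1
  offset=4 (pos 4, char 'c'): match length 0
  offset=5 (pos 3, char 'f'): match length 1
  offset=6 (pos 2, char 'f'): match length 2
  offset=7 (pos 1, char 'b'): match length 0
  offset=8 (pos 0, char 'c'): match length 0
Longest match has length 2, found at offsets 1, 6; take the smallest, offset 1.
next_char = character at position 8 + 2 = 10 -> 'b'

Best match: offset=1, length=2 (matching 'ff' starting at position 7)
LZ77 triple: (1, 2, 'b')


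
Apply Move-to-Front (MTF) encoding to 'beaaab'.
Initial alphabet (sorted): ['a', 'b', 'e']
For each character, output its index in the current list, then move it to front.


MTF encoding:
'b': index 1 in ['a', 'b', 'e'] -> ['b', 'a', 'e']
'e': index 2 in ['b', 'a', 'e'] -> ['e', 'b', 'a']
'a': index 2 in ['e', 'b', 'a'] -> ['a', 'e', 'b']
'a': index 0 in ['a', 'e', 'b'] -> ['a', 'e', 'b']
'a': index 0 in ['a', 'e', 'b'] -> ['a', 'e', 'b']
'b': index 2 in ['a', 'e', 'b'] -> ['b', 'a', 'e']


Output: [1, 2, 2, 0, 0, 2]


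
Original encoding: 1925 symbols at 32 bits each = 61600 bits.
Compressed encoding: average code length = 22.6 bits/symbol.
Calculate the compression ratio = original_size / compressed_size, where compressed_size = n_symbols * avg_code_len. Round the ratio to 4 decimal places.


original_size = n_symbols * orig_bits = 1925 * 32 = 61600 bits
compressed_size = n_symbols * avg_code_len = 1925 * 22.6 = 43505.0 bits
ratio = original_size / compressed_size = 61600 / 43505.0 = 1.4159

Compression ratio = 1.4159


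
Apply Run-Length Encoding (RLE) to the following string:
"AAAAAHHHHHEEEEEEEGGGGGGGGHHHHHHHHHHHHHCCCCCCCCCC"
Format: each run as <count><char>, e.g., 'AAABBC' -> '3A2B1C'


Scanning runs left to right:
  i=0: run of 'A' x 5 -> '5A'
  i=5: run of 'H' x 5 -> '5H'
  i=10: run of 'E' x 7 -> '7E'
  i=17: run of 'G' x 8 -> '8G'
  i=25: run of 'H' x 13 -> '13H'
  i=38: run of 'C' x 10 -> '10C'

RLE = 5A5H7E8G13H10C


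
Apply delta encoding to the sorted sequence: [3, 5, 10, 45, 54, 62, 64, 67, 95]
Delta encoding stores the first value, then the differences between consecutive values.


First value: 3
Deltas:
  5 - 3 = 2
  10 - 5 = 5
  45 - 10 = 35
  54 - 45 = 9
  62 - 54 = 8
  64 - 62 = 2
  67 - 64 = 3
  95 - 67 = 28


Delta encoded: [3, 2, 5, 35, 9, 8, 2, 3, 28]


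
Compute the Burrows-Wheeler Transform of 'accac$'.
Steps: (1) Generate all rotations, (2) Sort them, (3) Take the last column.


Rotations (sorted):
  0: $accac -> last char: c
  1: ac$acc -> last char: c
  2: accac$ -> last char: $
  3: c$acca -> last char: a
  4: cac$ac -> last char: c
  5: ccac$a -> last char: a


BWT = cc$aca


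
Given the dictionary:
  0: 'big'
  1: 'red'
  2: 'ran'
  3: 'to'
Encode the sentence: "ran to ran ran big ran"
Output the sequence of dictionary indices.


Look up each word in the dictionary:
  'ran' -> 2
  'to' -> 3
  'ran' -> 2
  'ran' -> 2
  'big' -> 0
  'ran' -> 2

Encoded: [2, 3, 2, 2, 0, 2]


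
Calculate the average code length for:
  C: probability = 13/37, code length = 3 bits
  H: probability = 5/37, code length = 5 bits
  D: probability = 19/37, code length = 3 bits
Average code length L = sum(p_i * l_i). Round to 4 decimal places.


Weighted contributions p_i * l_i:
  C: (13/37) * 3 = 39/37
  H: (5/37) * 5 = 25/37
  D: (19/37) * 3 = 57/37
Sum = (39 + 25 + 57)/37 = 121/37

L = 121/37 = 3.2703 bits/symbol
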